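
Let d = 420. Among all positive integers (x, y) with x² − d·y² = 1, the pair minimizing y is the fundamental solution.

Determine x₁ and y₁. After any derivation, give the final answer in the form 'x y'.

d=420: √d = [20; 2,40] (ℓ=2, even), read p_1/q_1
k=0  a_k=20  p_k/q_k = 20/1
k=1  a_k=2  p_k/q_k = 41/2
fundamental: x₁=41, y₁=2  (since 1681 − 420·4 = 1)

41 2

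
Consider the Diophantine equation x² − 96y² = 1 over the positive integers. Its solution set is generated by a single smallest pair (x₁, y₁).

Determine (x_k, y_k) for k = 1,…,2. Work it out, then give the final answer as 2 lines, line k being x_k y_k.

49 5
4801 490

[9; 1,3,1,18] for √96; ℓ=4 ⇒ convergent index 3
step 0: (9, 1)  from 9·(1,0) + (0,1)
…
step 2: (39, 4)  from 3·(10,1) + (9,1)
step 3: (49, 5)  from 1·(39,4) + (10,1)
fundamental: x₁=49, y₁=5  (since 2401 − 96·25 = 1)
n=2: (49,5)∘(49,5) = (49·49+96·5·5, 49·5+5·49) = (4801,490)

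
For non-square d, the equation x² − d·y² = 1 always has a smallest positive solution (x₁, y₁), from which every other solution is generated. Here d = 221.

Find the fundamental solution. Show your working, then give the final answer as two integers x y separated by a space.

1665 112

√221 = [14; 1,6,2,6,1,28, …], period ℓ=6 (even) → k=5
a_0=14:  p_0=14·1+0=14,  q_0=14·0+1=1
a_1=1:  p_1=1·14+1=15,  q_1=1·1+0=1
a_2=6:  p_2=6·15+14=104,  q_2=6·1+1=7
a_3=2:  p_3=2·104+15=223,  q_3=2·7+1=15
a_4=6:  p_4=6·223+104=1442,  q_4=6·15+7=97
a_5=1:  p_5=1·1442+223=1665,  q_5=1·97+15=112
(x₁, y₁) = (1665, 112);  1665² − 221·112² = 1 ✓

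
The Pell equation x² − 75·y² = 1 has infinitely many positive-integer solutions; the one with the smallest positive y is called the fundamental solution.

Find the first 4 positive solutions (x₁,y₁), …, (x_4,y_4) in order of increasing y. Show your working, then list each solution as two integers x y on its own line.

[8; 1,1,1,16] for √75; ℓ=4 ⇒ convergent index 3
step 0: (8, 1)  from 8·(1,0) + (0,1)
step 1: (9, 1)  from 1·(8,1) + (1,0)
step 2: (17, 2)  from 1·(9,1) + (8,1)
step 3: (26, 3)  from 1·(17,2) + (9,1)
(x₁, y₁) = (26, 3);  26² − 75·3² = 1 ✓
(x_2, y_2) = (26·26 + 75·3·3, 26·3 + 3·26) = (1351, 156)
(x_3, y_3) = (26·1351 + 75·3·156, 26·156 + 3·1351) = (70226, 8109)
(x_4, y_4) = (26·70226 + 75·3·8109, 26·8109 + 3·70226) = (3650401, 421512)

26 3
1351 156
70226 8109
3650401 421512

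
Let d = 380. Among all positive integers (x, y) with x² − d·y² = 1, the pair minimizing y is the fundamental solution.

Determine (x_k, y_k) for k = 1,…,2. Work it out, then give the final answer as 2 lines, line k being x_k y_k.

√380 = [19; 2,38, …], period ℓ=2 (even) → k=1
i=0: a=19 ⇒ p=19, q=1
i=1: a=2 ⇒ p=39, q=2
→ (39, 2).  Check: 39²=1521, 380·2²=1520, difference 1.
k=2:  x_2 = 39·39+380·2·2 = 3041,  y_2 = 39·2+2·39 = 156

39 2
3041 156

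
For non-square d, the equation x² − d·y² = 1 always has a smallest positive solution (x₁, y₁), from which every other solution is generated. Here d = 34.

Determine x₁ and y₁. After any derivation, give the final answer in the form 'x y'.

35 6

√34 = [5; 1,4,1,10, …], period ℓ=4 (even) → k=3
i=0: a=5 ⇒ p=5, q=1
…
i=2: a=4 ⇒ p=29, q=5
i=3: a=1 ⇒ p=35, q=6
fundamental: x₁=35, y₁=6  (since 1225 − 34·36 = 1)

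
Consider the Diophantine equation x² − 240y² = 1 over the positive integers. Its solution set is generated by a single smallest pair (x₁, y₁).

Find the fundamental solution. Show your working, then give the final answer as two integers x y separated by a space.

31 2

[15; 2,30] for √240; ℓ=2 ⇒ convergent index 1
step 0: (15, 1)  from 15·(1,0) + (0,1)
step 1: (31, 2)  from 2·(15,1) + (1,0)
(x₁, y₁) = (31, 2);  31² − 240·2² = 1 ✓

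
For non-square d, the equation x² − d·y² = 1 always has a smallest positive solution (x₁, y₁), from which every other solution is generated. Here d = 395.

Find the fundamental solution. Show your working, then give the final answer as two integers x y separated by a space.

√395 → a₀=19, period (1,6,1,38); ℓ=4 even so k=3
step 0: (19, 1)  from 19·(1,0) + (0,1)
…
step 2: (139, 7)  from 6·(20,1) + (19,1)
step 3: (159, 8)  from 1·(139,7) + (20,1)
(x₁, y₁) = (159, 8);  159² − 395·8² = 1 ✓

159 8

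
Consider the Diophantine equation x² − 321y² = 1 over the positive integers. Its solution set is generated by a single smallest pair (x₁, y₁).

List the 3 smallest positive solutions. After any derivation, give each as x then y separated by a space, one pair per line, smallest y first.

215 12
92449 5160
39752855 2218788

√321 = [17; 1,10,1,34, …], period ℓ=4 (even) → k=3
a_0=17:  p_0=17·1+0=17,  q_0=17·0+1=1
a_1=1:  p_1=1·17+1=18,  q_1=1·1+0=1
a_2=10:  p_2=10·18+17=197,  q_2=10·1+1=11
a_3=1:  p_3=1·197+18=215,  q_3=1·11+1=12
(x₁, y₁) = (215, 12);  215² − 321·12² = 1 ✓
(215+12√321)^2 = 92449 + 5160√321
(215+12√321)^3 = 39752855 + 2218788√321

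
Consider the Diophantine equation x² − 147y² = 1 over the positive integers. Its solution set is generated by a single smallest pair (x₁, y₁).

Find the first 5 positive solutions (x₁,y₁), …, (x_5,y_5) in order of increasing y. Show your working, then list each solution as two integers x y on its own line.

√147 → a₀=12, period (8,24); ℓ=2 even so k=1
k=0  a_k=12  p_k/q_k = 12/1
k=1  a_k=8  p_k/q_k = 97/8
→ (97, 8).  Check: 97²=9409, 147·8²=9408, difference 1.
(97+8√147)^2 = 18817 + 1552√147
(97+8√147)^3 = 3650401 + 301080√147
(97+8√147)^4 = 708158977 + 58407968√147
(97+8√147)^5 = 137379191137 + 11330844712√147

97 8
18817 1552
3650401 301080
708158977 58407968
137379191137 11330844712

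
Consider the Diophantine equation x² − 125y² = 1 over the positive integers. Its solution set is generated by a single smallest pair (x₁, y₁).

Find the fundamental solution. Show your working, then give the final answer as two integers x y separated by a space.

√125 = [11; 5,1,1,5,22, …], period ℓ=5 (odd) → k=9
step 0: (11, 1)  from 11·(1,0) + (0,1)
step 1: (56, 5)  from 5·(11,1) + (1,0)
step 2: (67, 6)  from 1·(56,5) + (11,1)
…
step 4: (682, 61)  from 5·(123,11) + (67,6)
step 5: (15127, 1353)  from 22·(682,61) + (123,11)
step 6: (76317, 6826)  from 5·(15127,1353) + (682,61)
step 7: (91444, 8179)  from 1·(76317,6826) + (15127,1353)
step 8: (167761, 15005)  from 1·(91444,8179) + (76317,6826)
step 9: (930249, 83204)  from 5·(167761,15005) + (91444,8179)
→ (930249, 83204).  Check: 930249²=865363202001, 125·83204²=865363202000, difference 1.

930249 83204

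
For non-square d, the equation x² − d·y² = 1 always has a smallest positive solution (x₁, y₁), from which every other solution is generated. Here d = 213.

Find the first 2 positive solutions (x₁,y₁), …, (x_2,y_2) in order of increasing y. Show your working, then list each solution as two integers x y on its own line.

√213 → a₀=14, period (1,1,2,6,1,8,1,6,2,1,1,28); ℓ=12 even so k=11
k=0  a_k=14  p_k/q_k = 14/1
k=1  a_k=1  p_k/q_k = 15/1
k=2  a_k=1  p_k/q_k = 29/2
k=3  a_k=2  p_k/q_k = 73/5
k=4  a_k=6  p_k/q_k = 467/32
k=5  a_k=1  p_k/q_k = 540/37
k=6  a_k=8  p_k/q_k = 4787/328
k=7  a_k=1  p_k/q_k = 5327/365
k=8  a_k=6  p_k/q_k = 36749/2518
k=9  a_k=2  p_k/q_k = 78825/5401
k=10  a_k=1  p_k/q_k = 115574/7919
k=11  a_k=1  p_k/q_k = 194399/13320
→ (194399, 13320).  Check: 194399²=37790971201, 213·13320²=37790971200, difference 1.
k=2:  x_2 = 194399·194399+213·13320·13320 = 75581942401,  y_2 = 194399·13320+13320·194399 = 5178789360

194399 13320
75581942401 5178789360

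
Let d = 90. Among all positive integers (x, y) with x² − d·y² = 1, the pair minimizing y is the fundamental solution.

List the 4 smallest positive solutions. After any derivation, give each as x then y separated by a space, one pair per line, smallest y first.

19 2
721 76
27379 2886
1039681 109592

d=90: √d = [9; 2,18] (ℓ=2, even), read p_1/q_1
step 0: (9, 1)  from 9·(1,0) + (0,1)
step 1: (19, 2)  from 2·(9,1) + (1,0)
→ (19, 2).  Check: 19²=361, 90·2²=360, difference 1.
k=2:  x_2 = 19·19+90·2·2 = 721,  y_2 = 19·2+2·19 = 76
k=3:  x_3 = 19·721+90·2·76 = 27379,  y_3 = 19·76+2·721 = 2886
k=4:  x_4 = 19·27379+90·2·2886 = 1039681,  y_4 = 19·2886+2·27379 = 109592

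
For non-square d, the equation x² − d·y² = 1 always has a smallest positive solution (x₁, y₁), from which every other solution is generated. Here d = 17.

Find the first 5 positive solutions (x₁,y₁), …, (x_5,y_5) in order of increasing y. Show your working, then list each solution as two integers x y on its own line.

33 8
2177 528
143649 34840
9478657 2298912
625447713 151693352

d=17: √d = [4; 8] (ℓ=1, odd), read p_1/q_1
k=0  a_k=4  p_k/q_k = 4/1
k=1  a_k=8  p_k/q_k = 33/8
fundamental: x₁=33, y₁=8  (since 1089 − 17·64 = 1)
k=2:  x_2 = 33·33+17·8·8 = 2177,  y_2 = 33·8+8·33 = 528
k=3:  x_3 = 33·2177+17·8·528 = 143649,  y_3 = 33·528+8·2177 = 34840
k=4:  x_4 = 33·143649+17·8·34840 = 9478657,  y_4 = 33·34840+8·143649 = 2298912
k=5:  x_5 = 33·9478657+17·8·2298912 = 625447713,  y_5 = 33·2298912+8·9478657 = 151693352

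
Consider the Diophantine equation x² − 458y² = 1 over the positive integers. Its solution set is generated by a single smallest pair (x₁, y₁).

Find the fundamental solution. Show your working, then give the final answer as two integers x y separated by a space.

√458 → a₀=21, period (2,2,42); ℓ=3 odd so k=5
a_0=21:  p_0=21·1+0=21,  q_0=21·0+1=1
…
a_3=42:  p_3=42·107+43=4537,  q_3=42·5+2=212
a_4=2:  p_4=2·4537+107=9181,  q_4=2·212+5=429
a_5=2:  p_5=2·9181+4537=22899,  q_5=2·429+212=1070
(x₁, y₁) = (22899, 1070);  22899² − 458·1070² = 1 ✓

22899 1070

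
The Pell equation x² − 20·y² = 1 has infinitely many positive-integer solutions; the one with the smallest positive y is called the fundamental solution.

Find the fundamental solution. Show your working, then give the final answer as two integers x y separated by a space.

d=20: √d = [4; 2,8] (ℓ=2, even), read p_1/q_1
a_0=4:  p_0=4·1+0=4,  q_0=4·0+1=1
a_1=2:  p_1=2·4+1=9,  q_1=2·1+0=2
(x₁, y₁) = (9, 2);  9² − 20·2² = 1 ✓

9 2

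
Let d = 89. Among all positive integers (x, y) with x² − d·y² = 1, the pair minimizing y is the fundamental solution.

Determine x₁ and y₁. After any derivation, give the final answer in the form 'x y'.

500001 53000

√89 = [9; 2,3,3,2,18, …], period ℓ=5 (odd) → k=9
step 0: (9, 1)  from 9·(1,0) + (0,1)
step 1: (19, 2)  from 2·(9,1) + (1,0)
step 2: (66, 7)  from 3·(19,2) + (9,1)
…
step 5: (9217, 977)  from 18·(500,53) + (217,23)
…
step 8: (216991, 23001)  from 3·(66019,6998) + (18934,2007)
step 9: (500001, 53000)  from 2·(216991,23001) + (66019,6998)
fundamental: x₁=500001, y₁=53000  (since 250001000001 − 89·2809000000 = 1)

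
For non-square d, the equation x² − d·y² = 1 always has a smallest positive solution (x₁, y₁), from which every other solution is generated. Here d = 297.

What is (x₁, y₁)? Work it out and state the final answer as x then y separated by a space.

48599 2820

√297 → a₀=17, period (4,3,1,1,2,1,1,3,4,34); ℓ=10 even so k=9
a_0=17:  p_0=17·1+0=17,  q_0=17·0+1=1
…
a_2=3:  p_2=3·69+17=224,  q_2=3·4+1=13
…
a_8=3:  p_8=3·3171+1844=11357,  q_8=3·184+107=659
a_9=4:  p_9=4·11357+3171=48599,  q_9=4·659+184=2820
(x₁, y₁) = (48599, 2820);  48599² − 297·2820² = 1 ✓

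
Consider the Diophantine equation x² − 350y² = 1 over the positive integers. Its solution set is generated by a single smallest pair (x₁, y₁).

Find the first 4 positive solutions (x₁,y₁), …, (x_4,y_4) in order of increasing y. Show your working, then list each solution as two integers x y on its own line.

d=350: √d = [18; 1,2,2,2,1,36] (ℓ=6, even), read p_5/q_5
a_0=18:  p_0=18·1+0=18,  q_0=18·0+1=1
a_1=1:  p_1=1·18+1=19,  q_1=1·1+0=1
a_2=2:  p_2=2·19+18=56,  q_2=2·1+1=3
a_3=2:  p_3=2·56+19=131,  q_3=2·3+1=7
a_4=2:  p_4=2·131+56=318,  q_4=2·7+3=17
a_5=1:  p_5=1·318+131=449,  q_5=1·17+7=24
(x₁, y₁) = (449, 24);  449² − 350·24² = 1 ✓
n=2: (449,24)∘(449,24) = (449·449+350·24·24, 449·24+24·449) = (403201,21552)
n=3: (403201,21552)∘(449,24) = (449·403201+350·24·21552, 449·21552+24·403201) = (362074049,19353672)
n=4: (362074049,19353672)∘(449,24) = (449·362074049+350·24·19353672, 449·19353672+24·362074049) = (325142092801,17379575904)

449 24
403201 21552
362074049 19353672
325142092801 17379575904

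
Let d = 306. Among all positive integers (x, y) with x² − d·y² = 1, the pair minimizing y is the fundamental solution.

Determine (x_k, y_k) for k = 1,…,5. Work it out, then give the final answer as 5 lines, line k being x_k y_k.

35 2
2449 140
171395 9798
11995201 685720
839492675 47990602

√306 → a₀=17, period (2,34); ℓ=2 even so k=1
step 0: (17, 1)  from 17·(1,0) + (0,1)
step 1: (35, 2)  from 2·(17,1) + (1,0)
→ (35, 2).  Check: 35²=1225, 306·2²=1224, difference 1.
k=2:  x_2 = 35·35+306·2·2 = 2449,  y_2 = 35·2+2·35 = 140
k=3:  x_3 = 35·2449+306·2·140 = 171395,  y_3 = 35·140+2·2449 = 9798
k=4:  x_4 = 35·171395+306·2·9798 = 11995201,  y_4 = 35·9798+2·171395 = 685720
k=5:  x_5 = 35·11995201+306·2·685720 = 839492675,  y_5 = 35·685720+2·11995201 = 47990602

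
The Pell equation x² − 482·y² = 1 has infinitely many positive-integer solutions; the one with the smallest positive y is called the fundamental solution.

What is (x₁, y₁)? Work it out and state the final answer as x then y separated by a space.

√482 → a₀=21, period (1,20,1,42); ℓ=4 even so k=3
a_0=21:  p_0=21·1+0=21,  q_0=21·0+1=1
a_1=1:  p_1=1·21+1=22,  q_1=1·1+0=1
a_2=20:  p_2=20·22+21=461,  q_2=20·1+1=21
a_3=1:  p_3=1·461+22=483,  q_3=1·21+1=22
→ (483, 22).  Check: 483²=233289, 482·22²=233288, difference 1.

483 22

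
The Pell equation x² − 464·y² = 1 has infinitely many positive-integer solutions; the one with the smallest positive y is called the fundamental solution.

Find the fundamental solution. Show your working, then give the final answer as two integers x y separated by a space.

√464 → a₀=21, period (1,1,5,1,1,1,5,1,1,42); ℓ=10 even so k=9
i=0: a=21 ⇒ p=21, q=1
…
i=4: a=1 ⇒ p=280, q=13
…
i=6: a=1 ⇒ p=797, q=37
…
i=8: a=1 ⇒ p=5299, q=246
i=9: a=1 ⇒ p=9801, q=455
fundamental: x₁=9801, y₁=455  (since 96059601 − 464·207025 = 1)

9801 455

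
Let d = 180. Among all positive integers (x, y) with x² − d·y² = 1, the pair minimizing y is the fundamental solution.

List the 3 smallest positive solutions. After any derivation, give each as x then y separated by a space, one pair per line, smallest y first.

√180 = [13; 2,2,2,26, …], period ℓ=4 (even) → k=3
i=0: a=13 ⇒ p=13, q=1
i=1: a=2 ⇒ p=27, q=2
i=2: a=2 ⇒ p=67, q=5
i=3: a=2 ⇒ p=161, q=12
(x₁, y₁) = (161, 12);  161² − 180·12² = 1 ✓
(x_2, y_2) = (161·161 + 180·12·12, 161·12 + 12·161) = (51841, 3864)
(x_3, y_3) = (161·51841 + 180·12·3864, 161·3864 + 12·51841) = (16692641, 1244196)

161 12
51841 3864
16692641 1244196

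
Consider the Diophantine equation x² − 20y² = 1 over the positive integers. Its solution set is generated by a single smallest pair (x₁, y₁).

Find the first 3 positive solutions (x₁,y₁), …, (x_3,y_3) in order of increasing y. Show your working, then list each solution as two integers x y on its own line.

9 2
161 36
2889 646

d=20: √d = [4; 2,8] (ℓ=2, even), read p_1/q_1
k=0  a_k=4  p_k/q_k = 4/1
k=1  a_k=2  p_k/q_k = 9/2
→ (9, 2).  Check: 9²=81, 20·2²=80, difference 1.
(9+2√20)^2 = 161 + 36√20
(9+2√20)^3 = 2889 + 646√20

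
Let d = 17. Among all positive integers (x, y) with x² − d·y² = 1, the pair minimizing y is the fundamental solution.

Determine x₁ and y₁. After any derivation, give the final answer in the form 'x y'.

√17 = [4; 8, …], period ℓ=1 (odd) → k=1
step 0: (4, 1)  from 4·(1,0) + (0,1)
step 1: (33, 8)  from 8·(4,1) + (1,0)
fundamental: x₁=33, y₁=8  (since 1089 − 17·64 = 1)

33 8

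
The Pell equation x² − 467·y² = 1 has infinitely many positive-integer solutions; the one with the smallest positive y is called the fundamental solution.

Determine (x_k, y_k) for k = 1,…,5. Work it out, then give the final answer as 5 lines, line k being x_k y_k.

1625626 75225
5285319783751 244575431700
17183906517558380626 795176361465413175
55869210433019434807260001 2585318735566902940613400
181644882158758119549456134390626 8405522709648569143113732563625

√467 → a₀=21, period (1,1,1,1,3,…,1,1,42); ℓ=14 even so k=13
a_0=21:  p_0=21·1+0=21,  q_0=21·0+1=1
a_1=1:  p_1=1·21+1=22,  q_1=1·1+0=1
…
a_3=1:  p_3=1·43+22=65,  q_3=1·2+1=3
a_4=1:  p_4=1·65+43=108,  q_4=1·3+2=5
…
a_8=3:  p_8=3·27164+1275=82767,  q_8=3·1257+59=3830
a_9=3:  p_9=3·82767+27164=275465,  q_9=3·3830+1257=12747
a_10=1:  p_10=1·275465+82767=358232,  q_10=1·12747+3830=16577
a_11=1:  p_11=1·358232+275465=633697,  q_11=1·16577+12747=29324
a_12=1:  p_12=1·633697+358232=991929,  q_12=1·29324+16577=45901
a_13=1:  p_13=1·991929+633697=1625626,  q_13=1·45901+29324=75225
→ (1625626, 75225).  Check: 1625626²=2642659891876, 467·75225²=2642659891875, difference 1.
(1625626+75225√467)^2 = 5285319783751 + 244575431700√467
(1625626+75225√467)^3 = 17183906517558380626 + 795176361465413175√467
(1625626+75225√467)^4 = 55869210433019434807260001 + 2585318735566902940613400√467
(1625626+75225√467)^5 = 181644882158758119549456134390626 + 8405522709648569143113732563625√467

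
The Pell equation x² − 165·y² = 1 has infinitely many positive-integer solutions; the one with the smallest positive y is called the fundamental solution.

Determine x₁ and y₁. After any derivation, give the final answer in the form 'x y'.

1079 84

d=165: √d = [12; 1,5,2,5,1,24] (ℓ=6, even), read p_5/q_5
step 0: (12, 1)  from 12·(1,0) + (0,1)
step 1: (13, 1)  from 1·(12,1) + (1,0)
…
step 4: (912, 71)  from 5·(167,13) + (77,6)
step 5: (1079, 84)  from 1·(912,71) + (167,13)
fundamental: x₁=1079, y₁=84  (since 1164241 − 165·7056 = 1)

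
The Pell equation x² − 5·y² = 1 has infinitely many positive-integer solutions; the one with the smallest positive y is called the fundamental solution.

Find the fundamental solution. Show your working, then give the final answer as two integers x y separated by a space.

d=5: √d = [2; 4] (ℓ=1, odd), read p_1/q_1
a_0=2:  p_0=2·1+0=2,  q_0=2·0+1=1
a_1=4:  p_1=4·2+1=9,  q_1=4·1+0=4
fundamental: x₁=9, y₁=4  (since 81 − 5·16 = 1)

9 4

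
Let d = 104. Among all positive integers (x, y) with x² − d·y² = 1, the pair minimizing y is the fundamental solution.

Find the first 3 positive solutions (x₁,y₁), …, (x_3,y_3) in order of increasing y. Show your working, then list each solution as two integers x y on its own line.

√104 = [10; 5,20, …], period ℓ=2 (even) → k=1
k=0  a_k=10  p_k/q_k = 10/1
k=1  a_k=5  p_k/q_k = 51/5
fundamental: x₁=51, y₁=5  (since 2601 − 104·25 = 1)
(x_2, y_2) = (51·51 + 104·5·5, 51·5 + 5·51) = (5201, 510)
(x_3, y_3) = (51·5201 + 104·5·510, 51·510 + 5·5201) = (530451, 52015)

51 5
5201 510
530451 52015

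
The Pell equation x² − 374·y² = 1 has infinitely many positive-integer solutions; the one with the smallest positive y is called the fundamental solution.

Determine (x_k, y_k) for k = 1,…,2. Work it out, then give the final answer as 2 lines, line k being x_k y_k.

√374 → a₀=19, period (2,1,18,1,2,38); ℓ=6 even so k=5
a_0=19:  p_0=19·1+0=19,  q_0=19·0+1=1
…
a_4=1:  p_4=1·1083+58=1141,  q_4=1·56+3=59
a_5=2:  p_5=2·1141+1083=3365,  q_5=2·59+56=174
fundamental: x₁=3365, y₁=174  (since 11323225 − 374·30276 = 1)
(x_2, y_2) = (3365·3365 + 374·174·174, 3365·174 + 174·3365) = (22646449, 1171020)

3365 174
22646449 1171020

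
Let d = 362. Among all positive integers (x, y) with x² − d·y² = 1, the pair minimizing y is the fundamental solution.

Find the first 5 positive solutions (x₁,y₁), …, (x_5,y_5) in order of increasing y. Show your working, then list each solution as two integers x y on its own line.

723 38
1045457 54948
1511730099 79454770
2185960677697 114891542472
3160897628219763 166133090959742

√362 = [19; 38, …], period ℓ=1 (odd) → k=1
a_0=19:  p_0=19·1+0=19,  q_0=19·0+1=1
a_1=38:  p_1=38·19+1=723,  q_1=38·1+0=38
(x₁, y₁) = (723, 38);  723² − 362·38² = 1 ✓
k=2:  x_2 = 723·723+362·38·38 = 1045457,  y_2 = 723·38+38·723 = 54948
k=3:  x_3 = 723·1045457+362·38·54948 = 1511730099,  y_3 = 723·54948+38·1045457 = 79454770
k=4:  x_4 = 723·1511730099+362·38·79454770 = 2185960677697,  y_4 = 723·79454770+38·1511730099 = 114891542472
k=5:  x_5 = 723·2185960677697+362·38·114891542472 = 3160897628219763,  y_5 = 723·114891542472+38·2185960677697 = 166133090959742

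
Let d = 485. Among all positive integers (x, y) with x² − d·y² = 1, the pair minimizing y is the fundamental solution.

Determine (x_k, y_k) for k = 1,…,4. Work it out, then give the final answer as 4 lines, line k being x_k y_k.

969 44
1877921 85272
3639409929 165257092
7053174564481 320268159024

d=485: √d = [22; 44] (ℓ=1, odd), read p_1/q_1
k=0  a_k=22  p_k/q_k = 22/1
k=1  a_k=44  p_k/q_k = 969/44
→ (969, 44).  Check: 969²=938961, 485·44²=938960, difference 1.
(969+44√485)^2 = 1877921 + 85272√485
(969+44√485)^3 = 3639409929 + 165257092√485
(969+44√485)^4 = 7053174564481 + 320268159024√485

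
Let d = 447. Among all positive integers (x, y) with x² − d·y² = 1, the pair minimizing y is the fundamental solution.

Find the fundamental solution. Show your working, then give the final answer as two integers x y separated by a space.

[21; 7,42] for √447; ℓ=2 ⇒ convergent index 1
a_0=21:  p_0=21·1+0=21,  q_0=21·0+1=1
a_1=7:  p_1=7·21+1=148,  q_1=7·1+0=7
→ (148, 7).  Check: 148²=21904, 447·7²=21903, difference 1.

148 7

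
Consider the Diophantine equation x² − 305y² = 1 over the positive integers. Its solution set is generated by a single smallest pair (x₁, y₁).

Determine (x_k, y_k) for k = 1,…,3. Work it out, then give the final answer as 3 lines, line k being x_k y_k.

√305 → a₀=17, period (2,6,2,34); ℓ=4 even so k=3
k=0  a_k=17  p_k/q_k = 17/1
k=1  a_k=2  p_k/q_k = 35/2
k=2  a_k=6  p_k/q_k = 227/13
k=3  a_k=2  p_k/q_k = 489/28
(x₁, y₁) = (489, 28);  489² − 305·28² = 1 ✓
n=2: (489,28)∘(489,28) = (489·489+305·28·28, 489·28+28·489) = (478241,27384)
n=3: (478241,27384)∘(489,28) = (489·478241+305·28·27384, 489·27384+28·478241) = (467719209,26781524)

489 28
478241 27384
467719209 26781524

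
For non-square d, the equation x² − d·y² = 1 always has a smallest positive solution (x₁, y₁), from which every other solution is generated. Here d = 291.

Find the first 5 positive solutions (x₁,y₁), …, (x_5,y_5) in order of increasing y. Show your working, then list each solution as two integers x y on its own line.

290 17
168199 9860
97555130 5718783
56581807201 3316884280
32817350621450 1923787163617

[17; 17,34] for √291; ℓ=2 ⇒ convergent index 1
i=0: a=17 ⇒ p=17, q=1
i=1: a=17 ⇒ p=290, q=17
→ (290, 17).  Check: 290²=84100, 291·17²=84099, difference 1.
(x_2, y_2) = (290·290 + 291·17·17, 290·17 + 17·290) = (168199, 9860)
(x_3, y_3) = (290·168199 + 291·17·9860, 290·9860 + 17·168199) = (97555130, 5718783)
(x_4, y_4) = (290·97555130 + 291·17·5718783, 290·5718783 + 17·97555130) = (56581807201, 3316884280)
(x_5, y_5) = (290·56581807201 + 291·17·3316884280, 290·3316884280 + 17·56581807201) = (32817350621450, 1923787163617)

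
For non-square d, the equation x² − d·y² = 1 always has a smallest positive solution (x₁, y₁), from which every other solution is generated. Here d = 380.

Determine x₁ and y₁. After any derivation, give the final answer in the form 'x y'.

39 2

√380 = [19; 2,38, …], period ℓ=2 (even) → k=1
k=0  a_k=19  p_k/q_k = 19/1
k=1  a_k=2  p_k/q_k = 39/2
→ (39, 2).  Check: 39²=1521, 380·2²=1520, difference 1.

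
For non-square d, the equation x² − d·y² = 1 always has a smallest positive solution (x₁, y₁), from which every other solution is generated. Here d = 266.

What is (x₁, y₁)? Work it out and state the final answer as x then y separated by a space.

685 42

√266 → a₀=16, period (3,4,3,32); ℓ=4 even so k=3
i=0: a=16 ⇒ p=16, q=1
i=1: a=3 ⇒ p=49, q=3
i=2: a=4 ⇒ p=212, q=13
i=3: a=3 ⇒ p=685, q=42
(x₁, y₁) = (685, 42);  685² − 266·42² = 1 ✓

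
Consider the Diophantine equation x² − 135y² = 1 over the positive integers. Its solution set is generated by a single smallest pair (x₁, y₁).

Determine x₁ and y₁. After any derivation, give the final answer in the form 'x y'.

244 21

d=135: √d = [11; 1,1,1,1,1,1,1,22] (ℓ=8, even), read p_7/q_7
step 0: (11, 1)  from 11·(1,0) + (0,1)
step 1: (12, 1)  from 1·(11,1) + (1,0)
step 2: (23, 2)  from 1·(12,1) + (11,1)
step 3: (35, 3)  from 1·(23,2) + (12,1)
step 4: (58, 5)  from 1·(35,3) + (23,2)
step 5: (93, 8)  from 1·(58,5) + (35,3)
step 6: (151, 13)  from 1·(93,8) + (58,5)
step 7: (244, 21)  from 1·(151,13) + (93,8)
(x₁, y₁) = (244, 21);  244² − 135·21² = 1 ✓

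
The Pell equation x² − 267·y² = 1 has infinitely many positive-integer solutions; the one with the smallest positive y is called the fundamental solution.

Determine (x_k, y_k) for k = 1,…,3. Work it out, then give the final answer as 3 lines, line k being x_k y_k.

2402 147
11539207 706188
55434348026 3392527005

√267 = [16; 2,1,15,1,2,32, …], period ℓ=6 (even) → k=5
step 0: (16, 1)  from 16·(1,0) + (0,1)
step 1: (33, 2)  from 2·(16,1) + (1,0)
…
step 3: (768, 47)  from 15·(49,3) + (33,2)
step 4: (817, 50)  from 1·(768,47) + (49,3)
step 5: (2402, 147)  from 2·(817,50) + (768,47)
→ (2402, 147).  Check: 2402²=5769604, 267·147²=5769603, difference 1.
k=2:  x_2 = 2402·2402+267·147·147 = 11539207,  y_2 = 2402·147+147·2402 = 706188
k=3:  x_3 = 2402·11539207+267·147·706188 = 55434348026,  y_3 = 2402·706188+147·11539207 = 3392527005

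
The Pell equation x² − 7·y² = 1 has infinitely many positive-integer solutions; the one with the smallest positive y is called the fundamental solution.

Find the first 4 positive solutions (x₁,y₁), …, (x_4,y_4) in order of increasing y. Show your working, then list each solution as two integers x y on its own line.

√7 = [2; 1,1,1,4, …], period ℓ=4 (even) → k=3
step 0: (2, 1)  from 2·(1,0) + (0,1)
step 1: (3, 1)  from 1·(2,1) + (1,0)
step 2: (5, 2)  from 1·(3,1) + (2,1)
step 3: (8, 3)  from 1·(5,2) + (3,1)
→ (8, 3).  Check: 8²=64, 7·3²=63, difference 1.
n=2: (8,3)∘(8,3) = (8·8+7·3·3, 8·3+3·8) = (127,48)
n=3: (127,48)∘(8,3) = (8·127+7·3·48, 8·48+3·127) = (2024,765)
n=4: (2024,765)∘(8,3) = (8·2024+7·3·765, 8·765+3·2024) = (32257,12192)

8 3
127 48
2024 765
32257 12192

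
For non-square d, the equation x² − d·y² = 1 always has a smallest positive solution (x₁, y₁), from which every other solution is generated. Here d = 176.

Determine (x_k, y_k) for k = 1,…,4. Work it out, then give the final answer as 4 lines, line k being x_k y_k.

199 15
79201 5970
31521799 2376045
12545596801 945659940

√176 → a₀=13, period (3,1,3,26); ℓ=4 even so k=3
k=0  a_k=13  p_k/q_k = 13/1
…
k=2  a_k=1  p_k/q_k = 53/4
k=3  a_k=3  p_k/q_k = 199/15
→ (199, 15).  Check: 199²=39601, 176·15²=39600, difference 1.
(199+15√176)^2 = 79201 + 5970√176
(199+15√176)^3 = 31521799 + 2376045√176
(199+15√176)^4 = 12545596801 + 945659940√176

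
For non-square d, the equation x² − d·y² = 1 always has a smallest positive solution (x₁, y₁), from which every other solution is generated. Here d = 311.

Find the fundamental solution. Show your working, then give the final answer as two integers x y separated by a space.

[17; 1,1,1,2,1,…,1,1,34] for √311; ℓ=16 ⇒ convergent index 15
i=0: a=17 ⇒ p=17, q=1
…
i=3: a=1 ⇒ p=53, q=3
…
i=7: a=3 ⇒ p=4109, q=233
i=8: a=17 ⇒ p=71158, q=4035
…
i=11: a=1 ⇒ p=1594239, q=90401
…
i=14: a=1 ⇒ p=10724507, q=608131
i=15: a=1 ⇒ p=16883880, q=957397
fundamental: x₁=16883880, y₁=957397  (since 285065403854400 − 311·916609015609 = 1)

16883880 957397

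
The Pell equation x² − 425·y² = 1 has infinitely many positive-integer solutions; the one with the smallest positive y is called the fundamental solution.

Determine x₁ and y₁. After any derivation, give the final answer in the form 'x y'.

√425 = [20; 1,1,1,1,1,1,40, …], period ℓ=7 (odd) → k=13
i=0: a=20 ⇒ p=20, q=1
i=1: a=1 ⇒ p=21, q=1
i=2: a=1 ⇒ p=41, q=2
i=3: a=1 ⇒ p=62, q=3
i=4: a=1 ⇒ p=103, q=5
…
i=7: a=40 ⇒ p=10885, q=528
…
i=10: a=1 ⇒ p=33191, q=1610
i=11: a=1 ⇒ p=55229, q=2679
i=12: a=1 ⇒ p=88420, q=4289
i=13: a=1 ⇒ p=143649, q=6968
→ (143649, 6968).  Check: 143649²=20635035201, 425·6968²=20635035200, difference 1.

143649 6968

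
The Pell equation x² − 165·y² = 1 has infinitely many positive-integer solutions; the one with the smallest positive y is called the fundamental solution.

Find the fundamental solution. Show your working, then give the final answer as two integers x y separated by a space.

1079 84

d=165: √d = [12; 1,5,2,5,1,24] (ℓ=6, even), read p_5/q_5
a_0=12:  p_0=12·1+0=12,  q_0=12·0+1=1
a_1=1:  p_1=1·12+1=13,  q_1=1·1+0=1
a_2=5:  p_2=5·13+12=77,  q_2=5·1+1=6
a_3=2:  p_3=2·77+13=167,  q_3=2·6+1=13
a_4=5:  p_4=5·167+77=912,  q_4=5·13+6=71
a_5=1:  p_5=1·912+167=1079,  q_5=1·71+13=84
fundamental: x₁=1079, y₁=84  (since 1164241 − 165·7056 = 1)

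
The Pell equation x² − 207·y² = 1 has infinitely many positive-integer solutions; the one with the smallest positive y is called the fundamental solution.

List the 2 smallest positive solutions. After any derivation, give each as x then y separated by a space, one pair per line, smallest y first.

√207 = [14; 2,1,1,2,1,1,2,28, …], period ℓ=8 (even) → k=7
i=0: a=14 ⇒ p=14, q=1
…
i=6: a=1 ⇒ p=446, q=31
i=7: a=2 ⇒ p=1151, q=80
fundamental: x₁=1151, y₁=80  (since 1324801 − 207·6400 = 1)
(x_2, y_2) = (1151·1151 + 207·80·80, 1151·80 + 80·1151) = (2649601, 184160)

1151 80
2649601 184160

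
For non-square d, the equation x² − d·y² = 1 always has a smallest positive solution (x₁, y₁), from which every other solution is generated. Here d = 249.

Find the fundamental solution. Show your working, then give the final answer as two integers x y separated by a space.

8553815 542076

[15; 1,3,1,1,5,…,3,1,30] for √249; ℓ=16 ⇒ convergent index 15
a_0=15:  p_0=15·1+0=15,  q_0=15·0+1=1
a_1=1:  p_1=1·15+1=16,  q_1=1·1+0=1
a_2=3:  p_2=3·16+15=63,  q_2=3·1+1=4
a_3=1:  p_3=1·63+16=79,  q_3=1·4+1=5
a_4=1:  p_4=1·79+63=142,  q_4=1·5+4=9
a_5=5:  p_5=5·142+79=789,  q_5=5·9+5=50
a_6=1:  p_6=1·789+142=931,  q_6=1·50+9=59
a_7=3:  p_7=3·931+789=3582,  q_7=3·59+50=227
a_8=10:  p_8=10·3582+931=36751,  q_8=10·227+59=2329
…
a_13=1:  p_13=1·1017351+866765=1884116,  q_13=1·64472+54929=119401
a_14=3:  p_14=3·1884116+1017351=6669699,  q_14=3·119401+64472=422675
a_15=1:  p_15=1·6669699+1884116=8553815,  q_15=1·422675+119401=542076
(x₁, y₁) = (8553815, 542076);  8553815² − 249·542076² = 1 ✓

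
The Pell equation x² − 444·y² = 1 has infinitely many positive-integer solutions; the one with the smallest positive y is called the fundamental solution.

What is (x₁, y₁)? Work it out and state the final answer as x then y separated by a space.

d=444: √d = [21; 14,42] (ℓ=2, even), read p_1/q_1
step 0: (21, 1)  from 21·(1,0) + (0,1)
step 1: (295, 14)  from 14·(21,1) + (1,0)
(x₁, y₁) = (295, 14);  295² − 444·14² = 1 ✓

295 14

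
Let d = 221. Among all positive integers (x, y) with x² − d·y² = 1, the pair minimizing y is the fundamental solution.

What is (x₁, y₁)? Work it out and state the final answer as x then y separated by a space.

d=221: √d = [14; 1,6,2,6,1,28] (ℓ=6, even), read p_5/q_5
step 0: (14, 1)  from 14·(1,0) + (0,1)
step 1: (15, 1)  from 1·(14,1) + (1,0)
step 2: (104, 7)  from 6·(15,1) + (14,1)
step 3: (223, 15)  from 2·(104,7) + (15,1)
step 4: (1442, 97)  from 6·(223,15) + (104,7)
step 5: (1665, 112)  from 1·(1442,97) + (223,15)
(x₁, y₁) = (1665, 112);  1665² − 221·112² = 1 ✓

1665 112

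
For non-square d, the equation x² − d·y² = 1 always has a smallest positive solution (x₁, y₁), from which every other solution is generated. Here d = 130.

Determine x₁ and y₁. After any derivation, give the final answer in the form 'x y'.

6499 570

√130 = [11; 2,2,22, …], period ℓ=3 (odd) → k=5
i=0: a=11 ⇒ p=11, q=1
i=1: a=2 ⇒ p=23, q=2
…
i=4: a=2 ⇒ p=2611, q=229
i=5: a=2 ⇒ p=6499, q=570
(x₁, y₁) = (6499, 570);  6499² − 130·570² = 1 ✓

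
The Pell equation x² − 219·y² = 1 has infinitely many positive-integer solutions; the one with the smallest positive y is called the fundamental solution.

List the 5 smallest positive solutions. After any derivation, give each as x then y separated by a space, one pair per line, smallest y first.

74 5
10951 740
1620674 109515
239848801 16207480
35496001874 2398597525

√219 → a₀=14, period (1,3,1,28); ℓ=4 even so k=3
a_0=14:  p_0=14·1+0=14,  q_0=14·0+1=1
a_1=1:  p_1=1·14+1=15,  q_1=1·1+0=1
a_2=3:  p_2=3·15+14=59,  q_2=3·1+1=4
a_3=1:  p_3=1·59+15=74,  q_3=1·4+1=5
(x₁, y₁) = (74, 5);  74² − 219·5² = 1 ✓
n=2: (74,5)∘(74,5) = (74·74+219·5·5, 74·5+5·74) = (10951,740)
n=3: (10951,740)∘(74,5) = (74·10951+219·5·740, 74·740+5·10951) = (1620674,109515)
n=4: (1620674,109515)∘(74,5) = (74·1620674+219·5·109515, 74·109515+5·1620674) = (239848801,16207480)
n=5: (239848801,16207480)∘(74,5) = (74·239848801+219·5·16207480, 74·16207480+5·239848801) = (35496001874,2398597525)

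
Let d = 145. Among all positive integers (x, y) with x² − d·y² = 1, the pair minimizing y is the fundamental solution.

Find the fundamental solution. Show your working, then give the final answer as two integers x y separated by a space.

[12; 24] for √145; ℓ=1 ⇒ convergent index 1
step 0: (12, 1)  from 12·(1,0) + (0,1)
step 1: (289, 24)  from 24·(12,1) + (1,0)
fundamental: x₁=289, y₁=24  (since 83521 − 145·576 = 1)

289 24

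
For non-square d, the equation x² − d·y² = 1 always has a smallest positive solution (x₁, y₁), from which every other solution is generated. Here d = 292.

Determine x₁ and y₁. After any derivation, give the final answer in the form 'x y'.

[17; 11,2,1,3,8,3,1,2,11,34] for √292; ℓ=10 ⇒ convergent index 9
a_0=17:  p_0=17·1+0=17,  q_0=17·0+1=1
…
a_3=1:  p_3=1·393+188=581,  q_3=1·23+11=34
a_4=3:  p_4=3·581+393=2136,  q_4=3·34+23=125
a_5=8:  p_5=8·2136+581=17669,  q_5=8·125+34=1034
…
a_8=2:  p_8=2·72812+55143=200767,  q_8=2·4261+3227=11749
a_9=11:  p_9=11·200767+72812=2281249,  q_9=11·11749+4261=133500
(x₁, y₁) = (2281249, 133500);  2281249² − 292·133500² = 1 ✓

2281249 133500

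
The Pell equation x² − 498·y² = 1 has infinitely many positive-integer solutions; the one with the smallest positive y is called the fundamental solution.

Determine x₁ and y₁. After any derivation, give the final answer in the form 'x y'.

[22; 3,6,22,6,3,44] for √498; ℓ=6 ⇒ convergent index 5
step 0: (22, 1)  from 22·(1,0) + (0,1)
step 1: (67, 3)  from 3·(22,1) + (1,0)
…
step 4: (56794, 2545)  from 6·(9395,421) + (424,19)
step 5: (179777, 8056)  from 3·(56794,2545) + (9395,421)
→ (179777, 8056).  Check: 179777²=32319769729, 498·8056²=32319769728, difference 1.

179777 8056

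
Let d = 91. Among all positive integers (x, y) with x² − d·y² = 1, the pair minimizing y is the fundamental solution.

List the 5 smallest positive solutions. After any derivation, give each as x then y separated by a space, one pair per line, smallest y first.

d=91: √d = [9; 1,1,5,1,5,1,1,18] (ℓ=8, even), read p_7/q_7
a_0=9:  p_0=9·1+0=9,  q_0=9·0+1=1
…
a_2=1:  p_2=1·10+9=19,  q_2=1·1+1=2
a_3=5:  p_3=5·19+10=105,  q_3=5·2+1=11
…
a_5=5:  p_5=5·124+105=725,  q_5=5·13+11=76
a_6=1:  p_6=1·725+124=849,  q_6=1·76+13=89
a_7=1:  p_7=1·849+725=1574,  q_7=1·89+76=165
fundamental: x₁=1574, y₁=165  (since 2477476 − 91·27225 = 1)
n=2: (1574,165)∘(1574,165) = (1574·1574+91·165·165, 1574·165+165·1574) = (4954951,519420)
n=3: (4954951,519420)∘(1574,165) = (1574·4954951+91·165·519420, 1574·519420+165·4954951) = (15598184174,1635133995)
n=4: (15598184174,1635133995)∘(1574,165) = (1574·15598184174+91·165·1635133995, 1574·1635133995+165·15598184174) = (49103078824801,5147401296840)
n=5: (49103078824801,5147401296840)∘(1574,165) = (1574·49103078824801+91·165·5147401296840, 1574·5147401296840+165·49103078824801) = (154576476542289374,16204017647318325)

1574 165
4954951 519420
15598184174 1635133995
49103078824801 5147401296840
154576476542289374 16204017647318325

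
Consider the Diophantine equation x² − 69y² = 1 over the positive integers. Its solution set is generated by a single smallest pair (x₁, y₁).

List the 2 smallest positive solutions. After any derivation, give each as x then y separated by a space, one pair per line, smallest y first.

√69 = [8; 3,3,1,4,1,3,3,16, …], period ℓ=8 (even) → k=7
step 0: (8, 1)  from 8·(1,0) + (0,1)
…
step 6: (2384, 287)  from 3·(623,75) + (515,62)
step 7: (7775, 936)  from 3·(2384,287) + (623,75)
(x₁, y₁) = (7775, 936);  7775² − 69·936² = 1 ✓
(7775+936√69)^2 = 120901249 + 14554800√69

7775 936
120901249 14554800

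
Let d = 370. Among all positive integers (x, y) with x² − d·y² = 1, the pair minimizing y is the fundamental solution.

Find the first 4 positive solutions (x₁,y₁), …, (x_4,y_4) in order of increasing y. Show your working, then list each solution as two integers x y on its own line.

213859 11118
91471343761 4755368724
39123940210553539 2033956799880714
16734013458886067250241 869959934526623861928

√370 = [19; 4,4,38, …], period ℓ=3 (odd) → k=5
step 0: (19, 1)  from 19·(1,0) + (0,1)
step 1: (77, 4)  from 4·(19,1) + (1,0)
step 2: (327, 17)  from 4·(77,4) + (19,1)
step 3: (12503, 650)  from 38·(327,17) + (77,4)
step 4: (50339, 2617)  from 4·(12503,650) + (327,17)
step 5: (213859, 11118)  from 4·(50339,2617) + (12503,650)
(x₁, y₁) = (213859, 11118);  213859² − 370·11118² = 1 ✓
(213859+11118√370)^2 = 91471343761 + 4755368724√370
(213859+11118√370)^3 = 39123940210553539 + 2033956799880714√370
(213859+11118√370)^4 = 16734013458886067250241 + 869959934526623861928√370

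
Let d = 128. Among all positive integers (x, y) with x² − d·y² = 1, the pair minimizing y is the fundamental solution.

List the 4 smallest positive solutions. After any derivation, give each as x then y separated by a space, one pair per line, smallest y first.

[11; 3,5,3,22] for √128; ℓ=4 ⇒ convergent index 3
step 0: (11, 1)  from 11·(1,0) + (0,1)
step 1: (34, 3)  from 3·(11,1) + (1,0)
step 2: (181, 16)  from 5·(34,3) + (11,1)
step 3: (577, 51)  from 3·(181,16) + (34,3)
→ (577, 51).  Check: 577²=332929, 128·51²=332928, difference 1.
(x_2, y_2) = (577·577 + 128·51·51, 577·51 + 51·577) = (665857, 58854)
(x_3, y_3) = (577·665857 + 128·51·58854, 577·58854 + 51·665857) = (768398401, 67917465)
(x_4, y_4) = (577·768398401 + 128·51·67917465, 577·67917465 + 51·768398401) = (886731088897, 78376695756)

577 51
665857 58854
768398401 67917465
886731088897 78376695756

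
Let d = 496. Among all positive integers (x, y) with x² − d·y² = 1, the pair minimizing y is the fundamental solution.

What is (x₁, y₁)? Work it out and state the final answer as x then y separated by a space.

√496 = [22; 3,1,2,4,1,…,1,3,44, …], period ℓ=16 (even) → k=15
i=0: a=22 ⇒ p=22, q=1
…
i=4: a=4 ⇒ p=1069, q=48
…
i=7: a=2 ⇒ p=6080, q=273
i=8: a=2 ⇒ p=14543, q=653
…
i=10: a=1 ⇒ p=49709, q=2232
i=11: a=1 ⇒ p=84875, q=3811
…
i=14: a=1 ⇒ p=1252502, q=56239
i=15: a=3 ⇒ p=4620799, q=207480
→ (4620799, 207480).  Check: 4620799²=21351783398401, 496·207480²=21351783398400, difference 1.

4620799 207480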